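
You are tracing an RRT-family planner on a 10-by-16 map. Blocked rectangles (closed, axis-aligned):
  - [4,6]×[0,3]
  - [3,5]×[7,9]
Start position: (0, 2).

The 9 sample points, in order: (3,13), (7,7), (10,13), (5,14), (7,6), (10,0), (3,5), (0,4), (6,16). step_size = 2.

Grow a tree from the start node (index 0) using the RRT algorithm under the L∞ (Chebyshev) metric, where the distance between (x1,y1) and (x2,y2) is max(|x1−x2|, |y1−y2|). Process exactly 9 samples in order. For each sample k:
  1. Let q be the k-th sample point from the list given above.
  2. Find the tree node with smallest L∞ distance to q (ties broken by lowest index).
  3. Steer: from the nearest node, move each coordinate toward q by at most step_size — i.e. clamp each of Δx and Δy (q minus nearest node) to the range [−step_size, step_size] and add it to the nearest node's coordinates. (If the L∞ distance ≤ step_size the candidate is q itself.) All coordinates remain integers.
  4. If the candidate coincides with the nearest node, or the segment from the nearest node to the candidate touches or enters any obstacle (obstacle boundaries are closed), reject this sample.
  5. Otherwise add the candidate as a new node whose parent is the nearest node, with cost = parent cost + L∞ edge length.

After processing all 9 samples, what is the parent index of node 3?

Parent of node 3: 2

1. q=(3,13) nearest=0 d=11 new=(2,4) → add node 1 parent=0 cost=2
2. q=(7,7) nearest=1 d=5 new=(4,6) → add node 2 parent=1 cost=4
3. q=(10,13) nearest=2 d=7 new=(6,8) → blocked by [3,5]×[7,9], reject
4. q=(5,14) nearest=2 d=8 new=(5,8) → blocked by [3,5]×[7,9], reject
5. q=(7,6) nearest=2 d=3 new=(6,6) → add node 3 parent=2 cost=6
6. q=(10,0) nearest=2 d=6 new=(6,4) → add node 4 parent=2 cost=6
7. q=(3,5) nearest=1 d=1 new=(3,5) → add node 5 parent=1 cost=3
8. q=(0,4) nearest=0 d=2 new=(0,4) → add node 6 parent=0 cost=2
9. q=(6,16) nearest=2 d=10 new=(6,8) → blocked by [3,5]×[7,9], reject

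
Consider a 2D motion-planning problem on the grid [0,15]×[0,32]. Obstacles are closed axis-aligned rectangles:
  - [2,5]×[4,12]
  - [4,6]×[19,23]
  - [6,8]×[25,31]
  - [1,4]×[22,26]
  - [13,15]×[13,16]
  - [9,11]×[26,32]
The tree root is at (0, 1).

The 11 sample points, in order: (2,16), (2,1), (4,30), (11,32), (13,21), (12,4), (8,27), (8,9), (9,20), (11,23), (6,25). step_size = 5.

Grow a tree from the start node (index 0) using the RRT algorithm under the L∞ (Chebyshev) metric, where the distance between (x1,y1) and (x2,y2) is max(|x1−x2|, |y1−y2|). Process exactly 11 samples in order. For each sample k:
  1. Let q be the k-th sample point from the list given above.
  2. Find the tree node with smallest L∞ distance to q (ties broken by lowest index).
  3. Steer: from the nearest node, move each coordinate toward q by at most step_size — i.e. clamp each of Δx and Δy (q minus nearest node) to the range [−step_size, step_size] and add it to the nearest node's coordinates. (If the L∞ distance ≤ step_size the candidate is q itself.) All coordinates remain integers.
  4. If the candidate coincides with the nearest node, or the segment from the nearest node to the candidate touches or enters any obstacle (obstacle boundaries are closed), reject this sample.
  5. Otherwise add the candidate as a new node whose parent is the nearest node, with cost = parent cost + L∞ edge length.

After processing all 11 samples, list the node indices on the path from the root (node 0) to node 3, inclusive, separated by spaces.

1. q=(2,16) nearest=0 d=15 new=(2,6) → blocked by [2,5]×[4,12], reject
2. q=(2,1) nearest=0 d=2 new=(2,1) → add node 1 parent=0 cost=2
3. q=(4,30) nearest=0 d=29 new=(4,6) → blocked by [2,5]×[4,12], reject
4. q=(11,32) nearest=0 d=31 new=(5,6) → blocked by [2,5]×[4,12], reject
5. q=(13,21) nearest=0 d=20 new=(5,6) → blocked by [2,5]×[4,12], reject
6. q=(12,4) nearest=1 d=10 new=(7,4) → add node 2 parent=1 cost=7
7. q=(8,27) nearest=2 d=23 new=(8,9) → add node 3 parent=2 cost=12
8. q=(8,9) nearest=3 d=0 → coincident, reject
9. q=(9,20) nearest=3 d=11 new=(9,14) → add node 4 parent=3 cost=17
10. q=(11,23) nearest=4 d=9 new=(11,19) → add node 5 parent=4 cost=22
11. q=(6,25) nearest=5 d=6 new=(6,24) → add node 6 parent=5 cost=27

Path: 0 1 2 3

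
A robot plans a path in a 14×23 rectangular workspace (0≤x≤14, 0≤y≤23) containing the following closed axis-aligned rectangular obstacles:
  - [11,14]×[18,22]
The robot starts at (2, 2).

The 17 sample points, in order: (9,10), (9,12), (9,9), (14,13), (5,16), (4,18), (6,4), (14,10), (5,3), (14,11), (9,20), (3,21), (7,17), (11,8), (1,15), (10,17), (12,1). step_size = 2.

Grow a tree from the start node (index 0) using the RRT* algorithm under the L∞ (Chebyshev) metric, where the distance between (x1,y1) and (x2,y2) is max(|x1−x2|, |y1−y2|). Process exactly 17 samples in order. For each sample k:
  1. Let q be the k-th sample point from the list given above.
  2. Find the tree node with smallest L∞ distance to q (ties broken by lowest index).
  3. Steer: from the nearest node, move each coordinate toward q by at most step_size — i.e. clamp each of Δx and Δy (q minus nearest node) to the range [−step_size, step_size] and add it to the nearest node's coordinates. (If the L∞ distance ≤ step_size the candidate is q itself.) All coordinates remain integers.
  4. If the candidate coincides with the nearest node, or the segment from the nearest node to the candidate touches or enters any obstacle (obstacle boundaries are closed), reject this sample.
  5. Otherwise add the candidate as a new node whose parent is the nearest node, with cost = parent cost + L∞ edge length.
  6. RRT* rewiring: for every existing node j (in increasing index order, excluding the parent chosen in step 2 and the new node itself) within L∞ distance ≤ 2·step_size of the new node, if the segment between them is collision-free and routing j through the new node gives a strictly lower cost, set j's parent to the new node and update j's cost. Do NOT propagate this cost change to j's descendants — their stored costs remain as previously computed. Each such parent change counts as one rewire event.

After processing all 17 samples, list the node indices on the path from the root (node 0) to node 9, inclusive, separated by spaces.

Path: 0 1 9

1. q=(9,10) nearest=0 d=8 new=(4,4) → add node 1 parent=0 cost=2
2. q=(9,12) nearest=1 d=8 new=(6,6) → add node 2 parent=1 cost=4
3. q=(9,9) nearest=2 d=3 new=(8,8) → add node 3 parent=2 cost=6
4. q=(14,13) nearest=3 d=6 new=(10,10) → add node 4 parent=3 cost=8
5. q=(5,16) nearest=4 d=6 new=(8,12) → add node 5 parent=4 cost=10
6. q=(4,18) nearest=5 d=6 new=(6,14) → add node 6 parent=5 cost=12
7. q=(6,4) nearest=1 d=2 new=(6,4) → add node 7 parent=1 cost=4
8. q=(14,10) nearest=4 d=4 new=(12,10) → add node 8 parent=4 cost=10
9. q=(5,3) nearest=1 d=1 new=(5,3) → add node 9 parent=1 cost=3
10. q=(14,11) nearest=8 d=2 new=(14,11) → add node 10 parent=8 cost=12
11. q=(9,20) nearest=6 d=6 new=(8,16) → add node 11 parent=6 cost=14
12. q=(3,21) nearest=11 d=5 new=(6,18) → add node 12 parent=11 cost=16
13. q=(7,17) nearest=11 d=1 new=(7,17) → add node 13 parent=11 cost=15
14. q=(11,8) nearest=4 d=2 new=(11,8) → add node 14 parent=4 cost=10
15. q=(1,15) nearest=6 d=5 new=(4,15) → add node 15 parent=6 cost=14
16. q=(10,17) nearest=11 d=2 new=(10,17) → add node 16 parent=11 cost=16
17. q=(12,1) nearest=2 d=6 new=(8,4) → add node 17 parent=2 cost=6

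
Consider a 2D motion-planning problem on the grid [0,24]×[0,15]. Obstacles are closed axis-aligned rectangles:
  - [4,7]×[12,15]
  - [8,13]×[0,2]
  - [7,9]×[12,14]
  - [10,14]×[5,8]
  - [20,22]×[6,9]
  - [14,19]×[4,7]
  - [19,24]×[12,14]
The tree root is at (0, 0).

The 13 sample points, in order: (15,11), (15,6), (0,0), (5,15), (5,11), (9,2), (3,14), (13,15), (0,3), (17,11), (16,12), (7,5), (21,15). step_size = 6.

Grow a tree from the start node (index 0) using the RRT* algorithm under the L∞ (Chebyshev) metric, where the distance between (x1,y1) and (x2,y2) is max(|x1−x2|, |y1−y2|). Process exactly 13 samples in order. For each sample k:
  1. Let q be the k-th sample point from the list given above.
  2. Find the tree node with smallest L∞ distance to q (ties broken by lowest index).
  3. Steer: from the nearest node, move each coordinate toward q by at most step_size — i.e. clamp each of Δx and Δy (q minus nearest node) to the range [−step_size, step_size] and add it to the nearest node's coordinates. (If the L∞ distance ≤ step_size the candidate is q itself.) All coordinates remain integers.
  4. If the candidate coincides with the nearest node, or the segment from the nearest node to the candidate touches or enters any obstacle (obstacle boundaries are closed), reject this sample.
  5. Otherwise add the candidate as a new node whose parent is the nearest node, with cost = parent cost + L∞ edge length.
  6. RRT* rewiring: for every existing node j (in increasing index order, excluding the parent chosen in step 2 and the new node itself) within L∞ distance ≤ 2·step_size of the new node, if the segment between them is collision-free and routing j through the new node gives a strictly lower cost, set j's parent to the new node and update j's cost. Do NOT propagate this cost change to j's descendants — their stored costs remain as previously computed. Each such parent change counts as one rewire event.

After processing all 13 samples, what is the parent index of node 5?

Parent of node 5: 4

1. q=(15,11) nearest=0 d=15 new=(6,6) → add node 1 parent=0 cost=6
2. q=(15,6) nearest=1 d=9 new=(12,6) → blocked by [10,14]×[5,8], reject
3. q=(0,0) nearest=0 d=0 → coincident, reject
4. q=(5,15) nearest=1 d=9 new=(5,12) → blocked by [4,7]×[12,15], reject
5. q=(5,11) nearest=1 d=5 new=(5,11) → add node 2 parent=1 cost=11
6. q=(9,2) nearest=1 d=4 new=(9,2) → blocked by [8,13]×[0,2], reject
7. q=(3,14) nearest=2 d=3 new=(3,14) → blocked by [4,7]×[12,15], reject
8. q=(13,15) nearest=2 d=8 new=(11,15) → blocked by [4,7]×[12,15], reject
9. q=(0,3) nearest=0 d=3 new=(0,3) → add node 3 parent=0 cost=3
10. q=(17,11) nearest=1 d=11 new=(12,11) → add node 4 parent=1 cost=12
11. q=(16,12) nearest=4 d=4 new=(16,12) → add node 5 parent=4 cost=16
12. q=(7,5) nearest=1 d=1 new=(7,5) → add node 6 parent=1 cost=7
13. q=(21,15) nearest=5 d=5 new=(21,15) → blocked by [19,24]×[12,14], reject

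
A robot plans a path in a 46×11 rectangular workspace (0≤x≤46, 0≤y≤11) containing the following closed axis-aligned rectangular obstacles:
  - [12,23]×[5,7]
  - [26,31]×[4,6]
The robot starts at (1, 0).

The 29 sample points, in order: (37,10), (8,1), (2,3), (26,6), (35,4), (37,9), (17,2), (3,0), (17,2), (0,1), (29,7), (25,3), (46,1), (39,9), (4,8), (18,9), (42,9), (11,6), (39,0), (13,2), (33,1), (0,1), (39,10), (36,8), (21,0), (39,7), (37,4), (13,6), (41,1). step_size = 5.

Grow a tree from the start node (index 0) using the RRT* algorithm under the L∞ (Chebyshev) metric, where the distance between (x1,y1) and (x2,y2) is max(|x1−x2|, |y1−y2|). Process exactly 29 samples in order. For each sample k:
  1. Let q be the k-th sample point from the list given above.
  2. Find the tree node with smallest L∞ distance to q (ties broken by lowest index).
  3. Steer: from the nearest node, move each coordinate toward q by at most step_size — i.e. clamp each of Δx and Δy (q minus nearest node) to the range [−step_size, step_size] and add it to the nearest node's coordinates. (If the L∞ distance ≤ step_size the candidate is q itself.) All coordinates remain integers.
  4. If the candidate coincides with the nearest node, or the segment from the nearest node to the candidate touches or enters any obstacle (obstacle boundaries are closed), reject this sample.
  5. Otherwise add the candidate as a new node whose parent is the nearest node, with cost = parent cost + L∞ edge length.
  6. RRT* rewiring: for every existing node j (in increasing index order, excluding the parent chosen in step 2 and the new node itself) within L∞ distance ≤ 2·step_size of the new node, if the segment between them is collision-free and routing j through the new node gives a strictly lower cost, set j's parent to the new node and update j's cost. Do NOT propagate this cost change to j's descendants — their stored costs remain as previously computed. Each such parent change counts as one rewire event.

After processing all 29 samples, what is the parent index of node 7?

1. q=(37,10) nearest=0 d=36 new=(6,5) → add node 1 parent=0 cost=5
2. q=(8,1) nearest=1 d=4 new=(8,1) → add node 2 parent=1 cost=9
3. q=(2,3) nearest=0 d=3 new=(2,3) → add node 3 parent=0 cost=3
4. q=(26,6) nearest=2 d=18 new=(13,6) → blocked by [12,23]×[5,7], reject
5. q=(35,4) nearest=2 d=27 new=(13,4) → add node 4 parent=2 cost=14
6. q=(37,9) nearest=4 d=24 new=(18,9) → blocked by [12,23]×[5,7], reject
7. q=(17,2) nearest=4 d=4 new=(17,2) → add node 5 parent=4 cost=18
8. q=(3,0) nearest=0 d=2 new=(3,0) → add node 6 parent=0 cost=2; rewire 2→6 (7<9); rewire 4→6 (12<14)
9. q=(17,2) nearest=5 d=0 → coincident, reject
10. q=(0,1) nearest=0 d=1 new=(0,1) → add node 7 parent=0 cost=1
11. q=(29,7) nearest=5 d=12 new=(22,7) → blocked by [12,23]×[5,7], reject
12. q=(25,3) nearest=5 d=8 new=(22,3) → add node 8 parent=5 cost=23
13. q=(46,1) nearest=8 d=24 new=(27,1) → add node 9 parent=8 cost=28
14. q=(39,9) nearest=9 d=12 new=(32,6) → blocked by [26,31]×[4,6], reject
15. q=(4,8) nearest=1 d=3 new=(4,8) → add node 10 parent=1 cost=8
16. q=(18,9) nearest=4 d=5 new=(18,9) → blocked by [12,23]×[5,7], reject
17. q=(42,9) nearest=9 d=15 new=(32,6) → blocked by [26,31]×[4,6], reject
18. q=(11,6) nearest=4 d=2 new=(11,6) → blocked by [12,23]×[5,7], reject
19. q=(39,0) nearest=9 d=12 new=(32,0) → add node 11 parent=9 cost=33
20. q=(13,2) nearest=4 d=2 new=(13,2) → add node 12 parent=4 cost=14
21. q=(33,1) nearest=11 d=1 new=(33,1) → add node 13 parent=11 cost=34
22. q=(0,1) nearest=7 d=0 → coincident, reject
23. q=(39,10) nearest=13 d=9 new=(38,6) → add node 14 parent=13 cost=39
24. q=(36,8) nearest=14 d=2 new=(36,8) → add node 15 parent=14 cost=41
25. q=(21,0) nearest=8 d=3 new=(21,0) → add node 16 parent=8 cost=26
26. q=(39,7) nearest=14 d=1 new=(39,7) → add node 17 parent=14 cost=40
27. q=(37,4) nearest=14 d=2 new=(37,4) → add node 18 parent=14 cost=41
28. q=(13,6) nearest=4 d=2 new=(13,6) → blocked by [12,23]×[5,7], reject
29. q=(41,1) nearest=18 d=4 new=(41,1) → add node 19 parent=18 cost=45

Parent of node 7: 0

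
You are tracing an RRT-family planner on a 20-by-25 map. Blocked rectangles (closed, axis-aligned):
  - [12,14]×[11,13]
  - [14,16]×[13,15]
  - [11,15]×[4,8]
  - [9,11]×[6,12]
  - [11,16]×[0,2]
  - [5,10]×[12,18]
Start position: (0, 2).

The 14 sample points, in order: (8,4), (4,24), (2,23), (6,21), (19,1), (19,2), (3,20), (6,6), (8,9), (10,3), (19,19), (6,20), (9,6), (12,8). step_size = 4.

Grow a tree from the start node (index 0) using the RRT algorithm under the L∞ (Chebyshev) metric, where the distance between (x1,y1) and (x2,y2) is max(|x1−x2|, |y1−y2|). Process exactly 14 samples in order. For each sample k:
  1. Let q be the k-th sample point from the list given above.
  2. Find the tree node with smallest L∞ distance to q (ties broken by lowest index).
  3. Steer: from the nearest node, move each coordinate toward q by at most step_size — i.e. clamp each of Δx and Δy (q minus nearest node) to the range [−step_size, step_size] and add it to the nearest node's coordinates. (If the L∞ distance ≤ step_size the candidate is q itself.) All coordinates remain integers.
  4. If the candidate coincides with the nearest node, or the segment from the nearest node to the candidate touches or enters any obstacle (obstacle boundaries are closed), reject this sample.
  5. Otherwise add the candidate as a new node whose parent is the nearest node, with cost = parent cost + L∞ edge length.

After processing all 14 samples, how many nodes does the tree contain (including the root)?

1. q=(8,4) nearest=0 d=8 new=(4,4) → add node 1 parent=0 cost=4
2. q=(4,24) nearest=1 d=20 new=(4,8) → add node 2 parent=1 cost=8
3. q=(2,23) nearest=2 d=15 new=(2,12) → add node 3 parent=2 cost=12
4. q=(6,21) nearest=3 d=9 new=(6,16) → blocked by [5,10]×[12,18], reject
5. q=(19,1) nearest=1 d=15 new=(8,1) → add node 4 parent=1 cost=8
6. q=(19,2) nearest=4 d=11 new=(12,2) → blocked by [11,16]×[0,2], reject
7. q=(3,20) nearest=3 d=8 new=(3,16) → add node 5 parent=3 cost=16
8. q=(6,6) nearest=1 d=2 new=(6,6) → add node 6 parent=1 cost=6
9. q=(8,9) nearest=6 d=3 new=(8,9) → add node 7 parent=6 cost=9
10. q=(10,3) nearest=4 d=2 new=(10,3) → add node 8 parent=4 cost=10
11. q=(19,19) nearest=7 d=11 new=(12,13) → blocked by [12,14]×[11,13], reject
12. q=(6,20) nearest=5 d=4 new=(6,20) → add node 9 parent=5 cost=20
13. q=(9,6) nearest=6 d=3 new=(9,6) → blocked by [9,11]×[6,12], reject
14. q=(12,8) nearest=7 d=4 new=(12,8) → blocked by [11,15]×[4,8], reject

Node count: 10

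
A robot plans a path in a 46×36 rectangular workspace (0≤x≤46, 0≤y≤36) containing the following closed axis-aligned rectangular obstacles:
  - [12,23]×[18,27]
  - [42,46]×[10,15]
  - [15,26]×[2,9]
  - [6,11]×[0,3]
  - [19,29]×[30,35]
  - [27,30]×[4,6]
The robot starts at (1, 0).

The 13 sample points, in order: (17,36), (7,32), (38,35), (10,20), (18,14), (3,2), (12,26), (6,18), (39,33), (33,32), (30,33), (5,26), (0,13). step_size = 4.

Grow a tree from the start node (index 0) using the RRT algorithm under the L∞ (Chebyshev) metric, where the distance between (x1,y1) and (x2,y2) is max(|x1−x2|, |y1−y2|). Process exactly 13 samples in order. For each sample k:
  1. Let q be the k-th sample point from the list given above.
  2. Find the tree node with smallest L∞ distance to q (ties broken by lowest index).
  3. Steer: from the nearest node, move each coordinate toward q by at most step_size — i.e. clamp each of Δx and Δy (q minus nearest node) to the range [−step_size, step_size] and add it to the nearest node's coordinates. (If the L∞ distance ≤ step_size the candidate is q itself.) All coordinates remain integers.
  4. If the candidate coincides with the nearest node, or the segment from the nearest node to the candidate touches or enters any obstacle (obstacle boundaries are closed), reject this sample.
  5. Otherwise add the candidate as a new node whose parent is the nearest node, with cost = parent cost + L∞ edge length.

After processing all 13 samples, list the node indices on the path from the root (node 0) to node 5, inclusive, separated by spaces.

Path: 0 1 2 3 5

1. q=(17,36) nearest=0 d=36 new=(5,4) → add node 1 parent=0 cost=4
2. q=(7,32) nearest=1 d=28 new=(7,8) → add node 2 parent=1 cost=8
3. q=(38,35) nearest=2 d=31 new=(11,12) → add node 3 parent=2 cost=12
4. q=(10,20) nearest=3 d=8 new=(10,16) → add node 4 parent=3 cost=16
5. q=(18,14) nearest=3 d=7 new=(15,14) → add node 5 parent=3 cost=16
6. q=(3,2) nearest=0 d=2 new=(3,2) → add node 6 parent=0 cost=2
7. q=(12,26) nearest=4 d=10 new=(12,20) → blocked by [12,23]×[18,27], reject
8. q=(6,18) nearest=4 d=4 new=(6,18) → add node 7 parent=4 cost=20
9. q=(39,33) nearest=5 d=24 new=(19,18) → blocked by [12,23]×[18,27], reject
10. q=(33,32) nearest=5 d=18 new=(19,18) → blocked by [12,23]×[18,27], reject
11. q=(30,33) nearest=5 d=19 new=(19,18) → blocked by [12,23]×[18,27], reject
12. q=(5,26) nearest=7 d=8 new=(5,22) → add node 8 parent=7 cost=24
13. q=(0,13) nearest=7 d=6 new=(2,14) → add node 9 parent=7 cost=24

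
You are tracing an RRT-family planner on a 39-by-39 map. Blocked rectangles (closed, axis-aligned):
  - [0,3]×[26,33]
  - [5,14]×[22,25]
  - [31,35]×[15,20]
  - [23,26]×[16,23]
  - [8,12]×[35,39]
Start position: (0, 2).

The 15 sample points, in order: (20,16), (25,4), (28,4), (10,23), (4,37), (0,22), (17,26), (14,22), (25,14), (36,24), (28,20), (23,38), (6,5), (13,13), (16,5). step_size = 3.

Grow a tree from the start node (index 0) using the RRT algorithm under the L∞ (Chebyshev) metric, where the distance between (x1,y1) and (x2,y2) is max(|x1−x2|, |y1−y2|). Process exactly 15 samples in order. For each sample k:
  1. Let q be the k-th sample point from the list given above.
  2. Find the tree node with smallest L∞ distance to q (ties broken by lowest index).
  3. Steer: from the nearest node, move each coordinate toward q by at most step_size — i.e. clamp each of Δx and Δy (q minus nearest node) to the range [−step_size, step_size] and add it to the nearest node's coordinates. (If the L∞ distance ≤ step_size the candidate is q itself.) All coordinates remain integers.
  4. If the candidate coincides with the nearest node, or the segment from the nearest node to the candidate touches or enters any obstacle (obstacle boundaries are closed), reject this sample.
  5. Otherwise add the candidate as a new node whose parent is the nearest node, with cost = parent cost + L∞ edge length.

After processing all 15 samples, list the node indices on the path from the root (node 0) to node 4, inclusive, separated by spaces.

1. q=(20,16) nearest=0 d=20 new=(3,5) → add node 1 parent=0 cost=3
2. q=(25,4) nearest=1 d=22 new=(6,4) → add node 2 parent=1 cost=6
3. q=(28,4) nearest=2 d=22 new=(9,4) → add node 3 parent=2 cost=9
4. q=(10,23) nearest=1 d=18 new=(6,8) → add node 4 parent=1 cost=6
5. q=(4,37) nearest=4 d=29 new=(4,11) → add node 5 parent=4 cost=9
6. q=(0,22) nearest=5 d=11 new=(1,14) → add node 6 parent=5 cost=12
7. q=(17,26) nearest=5 d=15 new=(7,14) → add node 7 parent=5 cost=12
8. q=(14,22) nearest=7 d=8 new=(10,17) → add node 8 parent=7 cost=15
9. q=(25,14) nearest=8 d=15 new=(13,14) → add node 9 parent=8 cost=18
10. q=(36,24) nearest=9 d=23 new=(16,17) → add node 10 parent=9 cost=21
11. q=(28,20) nearest=10 d=12 new=(19,20) → add node 11 parent=10 cost=24
12. q=(23,38) nearest=11 d=18 new=(22,23) → add node 12 parent=11 cost=27
13. q=(6,5) nearest=2 d=1 new=(6,5) → add node 13 parent=2 cost=7
14. q=(13,13) nearest=9 d=1 new=(13,13) → add node 14 parent=9 cost=19
15. q=(16,5) nearest=3 d=7 new=(12,5) → add node 15 parent=3 cost=12

Path: 0 1 4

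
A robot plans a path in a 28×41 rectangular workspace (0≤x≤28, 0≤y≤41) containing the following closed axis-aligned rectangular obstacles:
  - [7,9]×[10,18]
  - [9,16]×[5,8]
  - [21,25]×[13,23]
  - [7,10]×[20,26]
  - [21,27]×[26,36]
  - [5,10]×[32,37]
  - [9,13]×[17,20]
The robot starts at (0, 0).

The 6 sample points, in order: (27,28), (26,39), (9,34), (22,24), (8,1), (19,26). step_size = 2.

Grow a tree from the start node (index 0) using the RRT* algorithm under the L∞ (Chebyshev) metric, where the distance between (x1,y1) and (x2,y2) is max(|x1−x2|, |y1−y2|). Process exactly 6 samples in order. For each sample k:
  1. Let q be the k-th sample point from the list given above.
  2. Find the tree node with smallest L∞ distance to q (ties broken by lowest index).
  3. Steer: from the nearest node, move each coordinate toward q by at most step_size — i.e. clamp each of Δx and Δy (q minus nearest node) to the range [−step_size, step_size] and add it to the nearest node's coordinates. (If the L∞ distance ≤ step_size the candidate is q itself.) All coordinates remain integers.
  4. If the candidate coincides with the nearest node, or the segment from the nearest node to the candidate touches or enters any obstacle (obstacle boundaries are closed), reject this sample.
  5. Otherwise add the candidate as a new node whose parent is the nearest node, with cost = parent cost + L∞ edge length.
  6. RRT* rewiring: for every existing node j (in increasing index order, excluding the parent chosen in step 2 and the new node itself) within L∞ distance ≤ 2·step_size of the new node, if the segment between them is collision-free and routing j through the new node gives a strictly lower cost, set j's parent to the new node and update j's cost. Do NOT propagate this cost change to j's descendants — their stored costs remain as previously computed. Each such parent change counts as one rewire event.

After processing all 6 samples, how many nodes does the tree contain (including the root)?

Node count: 7

1. q=(27,28) nearest=0 d=28 new=(2,2) → add node 1 parent=0 cost=2
2. q=(26,39) nearest=1 d=37 new=(4,4) → add node 2 parent=1 cost=4
3. q=(9,34) nearest=2 d=30 new=(6,6) → add node 3 parent=2 cost=6
4. q=(22,24) nearest=3 d=18 new=(8,8) → add node 4 parent=3 cost=8
5. q=(8,1) nearest=2 d=4 new=(6,2) → add node 5 parent=2 cost=6
6. q=(19,26) nearest=4 d=18 new=(10,10) → add node 6 parent=4 cost=10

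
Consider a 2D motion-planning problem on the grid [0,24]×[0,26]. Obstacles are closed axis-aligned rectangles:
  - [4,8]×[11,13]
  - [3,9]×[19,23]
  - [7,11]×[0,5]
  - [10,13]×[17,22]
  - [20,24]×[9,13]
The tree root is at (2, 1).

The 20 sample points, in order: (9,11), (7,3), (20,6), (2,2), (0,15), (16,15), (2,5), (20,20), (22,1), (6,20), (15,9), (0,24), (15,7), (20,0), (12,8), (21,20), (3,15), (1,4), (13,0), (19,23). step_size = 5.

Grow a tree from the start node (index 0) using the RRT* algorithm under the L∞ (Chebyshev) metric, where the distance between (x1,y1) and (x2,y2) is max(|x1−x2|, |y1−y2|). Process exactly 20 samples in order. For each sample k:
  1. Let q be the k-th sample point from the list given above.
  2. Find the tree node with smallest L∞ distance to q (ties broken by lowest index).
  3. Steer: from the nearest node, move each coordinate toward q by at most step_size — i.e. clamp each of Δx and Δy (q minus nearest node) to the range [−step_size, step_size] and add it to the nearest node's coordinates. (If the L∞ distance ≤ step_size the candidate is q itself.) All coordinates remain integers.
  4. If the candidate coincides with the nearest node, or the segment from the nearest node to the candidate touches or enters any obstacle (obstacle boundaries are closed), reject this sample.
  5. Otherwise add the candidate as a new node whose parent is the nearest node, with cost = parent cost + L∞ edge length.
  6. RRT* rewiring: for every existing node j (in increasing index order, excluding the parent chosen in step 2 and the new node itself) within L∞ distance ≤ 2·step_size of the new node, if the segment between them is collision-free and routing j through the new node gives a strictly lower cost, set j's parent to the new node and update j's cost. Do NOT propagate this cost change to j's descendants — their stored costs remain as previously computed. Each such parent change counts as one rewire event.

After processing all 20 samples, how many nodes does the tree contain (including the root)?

1. q=(9,11) nearest=0 d=10 new=(7,6) → add node 1 parent=0 cost=5
2. q=(7,3) nearest=1 d=3 new=(7,3) → blocked by [7,11]×[0,5], reject
3. q=(20,6) nearest=1 d=13 new=(12,6) → add node 2 parent=1 cost=10
4. q=(2,2) nearest=0 d=1 new=(2,2) → add node 3 parent=0 cost=1
5. q=(0,15) nearest=1 d=9 new=(2,11) → add node 4 parent=1 cost=10
6. q=(16,15) nearest=1 d=9 new=(12,11) → add node 5 parent=1 cost=10
7. q=(2,5) nearest=3 d=3 new=(2,5) → add node 6 parent=3 cost=4
8. q=(20,20) nearest=5 d=9 new=(17,16) → add node 7 parent=5 cost=15
9. q=(22,1) nearest=2 d=10 new=(17,1) → add node 8 parent=2 cost=15
10. q=(6,20) nearest=4 d=9 new=(6,16) → add node 9 parent=4 cost=15
11. q=(15,9) nearest=2 d=3 new=(15,9) → add node 10 parent=2 cost=13
12. q=(0,24) nearest=9 d=8 new=(1,21) → blocked by [3,9]×[19,23], reject
13. q=(15,7) nearest=10 d=2 new=(15,7) → add node 11 parent=10 cost=15
14. q=(20,0) nearest=8 d=3 new=(20,0) → add node 12 parent=8 cost=18
15. q=(12,8) nearest=2 d=2 new=(12,8) → add node 13 parent=2 cost=12
16. q=(21,20) nearest=7 d=4 new=(21,20) → add node 14 parent=7 cost=19
17. q=(3,15) nearest=9 d=3 new=(3,15) → add node 15 parent=9 cost=18
18. q=(1,4) nearest=6 d=1 new=(1,4) → add node 16 parent=6 cost=5
19. q=(13,0) nearest=8 d=4 new=(13,0) → add node 17 parent=8 cost=19
20. q=(19,23) nearest=14 d=3 new=(19,23) → add node 18 parent=14 cost=22

Node count: 19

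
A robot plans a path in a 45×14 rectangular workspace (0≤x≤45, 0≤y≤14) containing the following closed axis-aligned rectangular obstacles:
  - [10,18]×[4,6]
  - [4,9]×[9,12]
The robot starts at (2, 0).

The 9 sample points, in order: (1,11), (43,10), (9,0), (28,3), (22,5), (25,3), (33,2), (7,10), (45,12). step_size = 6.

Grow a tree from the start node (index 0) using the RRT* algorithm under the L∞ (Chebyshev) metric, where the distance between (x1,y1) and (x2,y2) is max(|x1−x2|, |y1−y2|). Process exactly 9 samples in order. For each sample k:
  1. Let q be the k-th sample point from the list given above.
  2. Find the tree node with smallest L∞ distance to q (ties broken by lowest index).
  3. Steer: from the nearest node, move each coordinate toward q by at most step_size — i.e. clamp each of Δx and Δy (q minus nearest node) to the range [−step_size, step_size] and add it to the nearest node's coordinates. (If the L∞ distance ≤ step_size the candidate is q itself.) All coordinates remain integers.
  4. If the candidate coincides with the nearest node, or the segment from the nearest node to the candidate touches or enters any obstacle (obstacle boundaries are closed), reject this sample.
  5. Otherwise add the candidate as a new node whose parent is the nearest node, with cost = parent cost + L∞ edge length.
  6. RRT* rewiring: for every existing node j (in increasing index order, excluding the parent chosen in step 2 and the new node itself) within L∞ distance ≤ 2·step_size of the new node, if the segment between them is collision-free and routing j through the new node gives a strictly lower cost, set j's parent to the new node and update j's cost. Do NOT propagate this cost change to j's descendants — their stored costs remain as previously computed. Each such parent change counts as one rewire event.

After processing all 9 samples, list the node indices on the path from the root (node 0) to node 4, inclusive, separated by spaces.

Path: 0 2 3 4

1. q=(1,11) nearest=0 d=11 new=(1,6) → add node 1 parent=0 cost=6
2. q=(43,10) nearest=0 d=41 new=(8,6) → add node 2 parent=0 cost=6
3. q=(9,0) nearest=2 d=6 new=(9,0) → add node 3 parent=2 cost=12
4. q=(28,3) nearest=3 d=19 new=(15,3) → add node 4 parent=3 cost=18
5. q=(22,5) nearest=4 d=7 new=(21,5) → blocked by [10,18]×[4,6], reject
6. q=(25,3) nearest=4 d=10 new=(21,3) → add node 5 parent=4 cost=24
7. q=(33,2) nearest=5 d=12 new=(27,2) → add node 6 parent=5 cost=30
8. q=(7,10) nearest=2 d=4 new=(7,10) → blocked by [4,9]×[9,12], reject
9. q=(45,12) nearest=6 d=18 new=(33,8) → add node 7 parent=6 cost=36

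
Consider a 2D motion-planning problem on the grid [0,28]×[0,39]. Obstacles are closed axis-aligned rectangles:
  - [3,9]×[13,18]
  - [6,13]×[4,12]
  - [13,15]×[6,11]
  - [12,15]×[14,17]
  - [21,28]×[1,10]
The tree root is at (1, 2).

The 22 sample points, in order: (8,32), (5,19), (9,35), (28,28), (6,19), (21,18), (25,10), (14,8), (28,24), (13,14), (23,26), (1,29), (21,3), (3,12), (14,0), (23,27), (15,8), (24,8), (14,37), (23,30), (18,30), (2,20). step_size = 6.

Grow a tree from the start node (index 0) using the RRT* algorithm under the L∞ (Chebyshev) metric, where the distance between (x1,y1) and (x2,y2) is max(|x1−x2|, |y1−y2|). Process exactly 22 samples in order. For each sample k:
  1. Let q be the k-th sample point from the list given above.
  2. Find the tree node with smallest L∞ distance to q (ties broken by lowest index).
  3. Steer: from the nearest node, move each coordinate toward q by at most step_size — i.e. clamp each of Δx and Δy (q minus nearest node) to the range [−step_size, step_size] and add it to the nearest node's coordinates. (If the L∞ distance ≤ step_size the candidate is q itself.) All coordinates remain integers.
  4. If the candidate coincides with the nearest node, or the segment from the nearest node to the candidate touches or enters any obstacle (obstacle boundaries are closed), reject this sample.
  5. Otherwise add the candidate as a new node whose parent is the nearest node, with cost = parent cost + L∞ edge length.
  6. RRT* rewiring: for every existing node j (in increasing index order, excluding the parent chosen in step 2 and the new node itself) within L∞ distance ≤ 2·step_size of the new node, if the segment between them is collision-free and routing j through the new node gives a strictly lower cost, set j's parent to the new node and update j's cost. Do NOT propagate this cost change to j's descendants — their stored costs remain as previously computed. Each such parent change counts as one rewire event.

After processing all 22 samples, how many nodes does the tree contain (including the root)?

1. q=(8,32) nearest=0 d=30 new=(7,8) → blocked by [6,13]×[4,12], reject
2. q=(5,19) nearest=0 d=17 new=(5,8) → add node 1 parent=0 cost=6
3. q=(9,35) nearest=1 d=27 new=(9,14) → blocked by [3,9]×[13,18], reject
4. q=(28,28) nearest=1 d=23 new=(11,14) → blocked by [6,13]×[4,12], reject
5. q=(6,19) nearest=1 d=11 new=(6,14) → blocked by [3,9]×[13,18], reject
6. q=(21,18) nearest=1 d=16 new=(11,14) → blocked by [6,13]×[4,12], reject
7. q=(25,10) nearest=1 d=20 new=(11,10) → blocked by [6,13]×[4,12], reject
8. q=(14,8) nearest=1 d=9 new=(11,8) → blocked by [6,13]×[4,12], reject
9. q=(28,24) nearest=1 d=23 new=(11,14) → blocked by [6,13]×[4,12], reject
10. q=(13,14) nearest=1 d=8 new=(11,14) → blocked by [6,13]×[4,12], reject
11. q=(23,26) nearest=1 d=18 new=(11,14) → blocked by [6,13]×[4,12], reject
12. q=(1,29) nearest=1 d=21 new=(1,14) → add node 2 parent=1 cost=12
13. q=(21,3) nearest=1 d=16 new=(11,3) → blocked by [6,13]×[4,12], reject
14. q=(3,12) nearest=2 d=2 new=(3,12) → add node 3 parent=2 cost=14
15. q=(14,0) nearest=1 d=9 new=(11,2) → blocked by [6,13]×[4,12], reject
16. q=(23,27) nearest=1 d=19 new=(11,14) → blocked by [6,13]×[4,12], reject
17. q=(15,8) nearest=1 d=10 new=(11,8) → blocked by [6,13]×[4,12], reject
18. q=(24,8) nearest=1 d=19 new=(11,8) → blocked by [6,13]×[4,12], reject
19. q=(14,37) nearest=2 d=23 new=(7,20) → blocked by [3,9]×[13,18], reject
20. q=(23,30) nearest=3 d=20 new=(9,18) → blocked by [3,9]×[13,18], reject
21. q=(18,30) nearest=2 d=17 new=(7,20) → blocked by [3,9]×[13,18], reject
22. q=(2,20) nearest=2 d=6 new=(2,20) → add node 4 parent=2 cost=18

Node count: 5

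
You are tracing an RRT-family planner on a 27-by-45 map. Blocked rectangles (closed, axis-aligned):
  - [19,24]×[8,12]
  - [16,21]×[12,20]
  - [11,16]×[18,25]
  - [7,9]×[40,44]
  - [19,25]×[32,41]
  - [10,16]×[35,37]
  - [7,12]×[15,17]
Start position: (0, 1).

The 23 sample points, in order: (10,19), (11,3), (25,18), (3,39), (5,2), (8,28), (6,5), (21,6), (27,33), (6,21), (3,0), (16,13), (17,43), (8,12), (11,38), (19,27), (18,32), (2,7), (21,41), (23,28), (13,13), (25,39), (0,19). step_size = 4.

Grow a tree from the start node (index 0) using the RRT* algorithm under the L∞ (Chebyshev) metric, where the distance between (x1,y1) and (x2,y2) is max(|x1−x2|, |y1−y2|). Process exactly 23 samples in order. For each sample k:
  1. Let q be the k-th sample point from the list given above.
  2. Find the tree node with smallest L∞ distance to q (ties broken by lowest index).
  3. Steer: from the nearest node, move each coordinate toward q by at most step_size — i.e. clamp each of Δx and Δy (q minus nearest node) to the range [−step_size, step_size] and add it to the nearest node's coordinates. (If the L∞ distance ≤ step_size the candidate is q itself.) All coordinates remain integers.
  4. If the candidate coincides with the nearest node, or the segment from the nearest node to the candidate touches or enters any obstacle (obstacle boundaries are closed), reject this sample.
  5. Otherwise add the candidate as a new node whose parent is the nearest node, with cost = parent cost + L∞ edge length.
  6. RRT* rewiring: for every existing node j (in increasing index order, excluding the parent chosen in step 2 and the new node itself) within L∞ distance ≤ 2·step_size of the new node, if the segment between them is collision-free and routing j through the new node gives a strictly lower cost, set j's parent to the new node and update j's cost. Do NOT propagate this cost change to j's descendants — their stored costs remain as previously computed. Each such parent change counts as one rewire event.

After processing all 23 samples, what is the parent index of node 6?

1. q=(10,19) nearest=0 d=18 new=(4,5) → add node 1 parent=0 cost=4
2. q=(11,3) nearest=1 d=7 new=(8,3) → add node 2 parent=1 cost=8
3. q=(25,18) nearest=2 d=17 new=(12,7) → add node 3 parent=2 cost=12
4. q=(3,39) nearest=3 d=32 new=(8,11) → add node 4 parent=3 cost=16
5. q=(5,2) nearest=1 d=3 new=(5,2) → add node 5 parent=1 cost=7
6. q=(8,28) nearest=4 d=17 new=(8,15) → blocked by [7,12]×[15,17], reject
7. q=(6,5) nearest=1 d=2 new=(6,5) → add node 6 parent=1 cost=6; rewire 4→6 (12<16)
8. q=(21,6) nearest=3 d=9 new=(16,6) → add node 7 parent=3 cost=16
9. q=(27,33) nearest=4 d=22 new=(12,15) → blocked by [7,12]×[15,17], reject
10. q=(6,21) nearest=4 d=10 new=(6,15) → add node 8 parent=4 cost=16
11. q=(3,0) nearest=5 d=2 new=(3,0) → add node 9 parent=5 cost=9
12. q=(16,13) nearest=3 d=6 new=(16,11) → add node 10 parent=3 cost=16
13. q=(17,43) nearest=8 d=28 new=(10,19) → blocked by [7,12]×[15,17], reject
14. q=(8,12) nearest=4 d=1 new=(8,12) → add node 11 parent=4 cost=13
15. q=(11,38) nearest=8 d=23 new=(10,19) → blocked by [7,12]×[15,17], reject
16. q=(19,27) nearest=8 d=13 new=(10,19) → blocked by [7,12]×[15,17], reject
17. q=(18,32) nearest=8 d=17 new=(10,19) → blocked by [7,12]×[15,17], reject
18. q=(2,7) nearest=1 d=2 new=(2,7) → add node 12 parent=1 cost=6; rewire 8→12 (14<16); rewire 11→12 (12<13)
19. q=(21,41) nearest=8 d=26 new=(10,19) → blocked by [7,12]×[15,17], reject
20. q=(23,28) nearest=11 d=16 new=(12,16) → blocked by [7,12]×[15,17], reject
21. q=(13,13) nearest=10 d=3 new=(13,13) → add node 13 parent=10 cost=19
22. q=(25,39) nearest=8 d=24 new=(10,19) → blocked by [7,12]×[15,17], reject
23. q=(0,19) nearest=8 d=6 new=(2,19) → add node 14 parent=8 cost=18

Parent of node 6: 1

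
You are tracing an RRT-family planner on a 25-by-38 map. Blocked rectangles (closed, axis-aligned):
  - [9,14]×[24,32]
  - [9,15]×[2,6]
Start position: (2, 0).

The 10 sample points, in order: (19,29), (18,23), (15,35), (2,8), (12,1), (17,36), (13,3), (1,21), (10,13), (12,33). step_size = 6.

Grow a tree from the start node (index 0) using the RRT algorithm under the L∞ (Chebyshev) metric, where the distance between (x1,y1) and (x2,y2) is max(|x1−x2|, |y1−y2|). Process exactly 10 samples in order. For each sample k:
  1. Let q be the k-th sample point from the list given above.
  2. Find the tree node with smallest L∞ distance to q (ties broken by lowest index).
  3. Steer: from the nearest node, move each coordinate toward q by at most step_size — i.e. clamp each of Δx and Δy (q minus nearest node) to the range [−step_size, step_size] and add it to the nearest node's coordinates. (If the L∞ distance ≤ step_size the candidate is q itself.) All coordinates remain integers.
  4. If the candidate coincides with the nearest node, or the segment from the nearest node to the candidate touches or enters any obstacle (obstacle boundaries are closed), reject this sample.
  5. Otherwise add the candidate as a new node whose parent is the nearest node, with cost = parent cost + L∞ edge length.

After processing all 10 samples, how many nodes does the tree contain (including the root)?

1. q=(19,29) nearest=0 d=29 new=(8,6) → add node 1 parent=0 cost=6
2. q=(18,23) nearest=1 d=17 new=(14,12) → add node 2 parent=1 cost=12
3. q=(15,35) nearest=2 d=23 new=(15,18) → add node 3 parent=2 cost=18
4. q=(2,8) nearest=1 d=6 new=(2,8) → add node 4 parent=1 cost=12
5. q=(12,1) nearest=1 d=5 new=(12,1) → blocked by [9,15]×[2,6], reject
6. q=(17,36) nearest=3 d=18 new=(17,24) → add node 5 parent=3 cost=24
7. q=(13,3) nearest=1 d=5 new=(13,3) → blocked by [9,15]×[2,6], reject
8. q=(1,21) nearest=2 d=13 new=(8,18) → add node 6 parent=2 cost=18
9. q=(10,13) nearest=2 d=4 new=(10,13) → add node 7 parent=2 cost=16
10. q=(12,33) nearest=5 d=9 new=(12,30) → blocked by [9,14]×[24,32], reject

Node count: 8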